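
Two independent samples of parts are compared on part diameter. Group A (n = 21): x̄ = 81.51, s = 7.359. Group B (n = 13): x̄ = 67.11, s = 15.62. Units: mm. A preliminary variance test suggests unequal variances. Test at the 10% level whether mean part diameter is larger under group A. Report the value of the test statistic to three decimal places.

3.117

Let group 1 = group A, group 2 = group B. H0: μ_1 = μ_2; H1: μ_1 > μ_2 (Welch's two-sample t-test, right-tailed).
t = (x̄_1 − x̄_2)/√(s_1²/n_1 + s_2²/n_2) = (81.51 − 67.11)/√(7.359²/21 + 15.62²/13) = 3.117
Welch–Satterthwaite df ≈ 15.35
p-value = P(T ≥ 3.117) ≈ 0.003
Since p ≈ 0.003 < α = 0.1, reject H0; the data support H1.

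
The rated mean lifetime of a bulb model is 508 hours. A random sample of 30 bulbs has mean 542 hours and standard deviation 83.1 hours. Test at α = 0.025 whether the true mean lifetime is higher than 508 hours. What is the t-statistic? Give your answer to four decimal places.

H0: μ = 508; H1: μ > 508 (one-sample t-test, right-tailed).
t = (x̄ − μ₀)/(s/√n) = (542 − 508)/(83.1/√30) = 2.2410
df = n − 1 = 29
p-value = P(T ≥ 2.2410) ≈ 0.016
Since p ≈ 0.016 < α = 0.025, reject H0; the data support H1.

2.2410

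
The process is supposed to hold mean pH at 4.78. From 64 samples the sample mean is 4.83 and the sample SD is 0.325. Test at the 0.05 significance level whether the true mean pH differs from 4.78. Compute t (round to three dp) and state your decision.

t = 1.231; fail to reject H0

H0: μ = 4.78; H1: μ ≠ 4.78 (one-sample t-test, two-sided).
t = (x̄ − μ₀)/(s/√n) = (4.83 − 4.78)/(0.325/√64) = 1.231
df = n − 1 = 63
Two-sided p-value ≈ 0.223
Since p ≈ 0.223 > α = 0.05, fail to reject H0; the data do not provide sufficient evidence against H0.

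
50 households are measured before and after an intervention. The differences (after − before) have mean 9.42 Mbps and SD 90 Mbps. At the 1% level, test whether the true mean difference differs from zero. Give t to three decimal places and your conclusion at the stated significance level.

H0: μ_d = 0; H1: μ_d ≠ 0 (paired t-test on the differences, two-sided).
t = d̄/(s_d/√n) = 9.42/(90/√50) = 0.740
df = n − 1 = 49
Two-sided p-value ≈ 0.4628
Since p ≈ 0.4628 > α = 0.01, fail to reject H0; the evidence is not statistically significant.

t = 0.740; fail to reject H0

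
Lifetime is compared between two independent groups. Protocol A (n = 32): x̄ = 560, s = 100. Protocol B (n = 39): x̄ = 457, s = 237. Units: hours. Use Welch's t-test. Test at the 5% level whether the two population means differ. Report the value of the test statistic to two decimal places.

Let group 1 = protocol A, group 2 = protocol B. H0: μ_1 = μ_2; H1: μ_1 ≠ μ_2 (Welch's two-sample t-test, two-sided).
t = (x̄_1 − x̄_2)/√(s_1²/n_1 + s_2²/n_2) = (560 − 457)/√(100²/32 + 237²/39) = 2.46
Welch–Satterthwaite df ≈ 53.21
Two-sided p-value ≈ 0.0172
Since p ≈ 0.0172 < α = 0.05, reject H0; the evidence is statistically significant.

2.46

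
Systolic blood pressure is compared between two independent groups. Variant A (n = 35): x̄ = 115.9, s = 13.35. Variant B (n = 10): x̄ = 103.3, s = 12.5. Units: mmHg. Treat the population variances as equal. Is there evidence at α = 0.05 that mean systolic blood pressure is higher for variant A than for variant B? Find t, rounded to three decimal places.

Let group 1 = variant A, group 2 = variant B. H0: μ_1 = μ_2; H1: μ_1 > μ_2 (two-sample pooled-variance t-test, right-tailed).
s_p² = [(35−1)·13.35² + (10−1)·12.5²]/(35+10−2) = 173.624
t = (115.9 − 103.3)/√[173.624·(1/35 + 1/10)] = 2.667
df = n₁ + n₂ − 2 = 43
p-value = P(T ≥ 2.667) ≈ 0.005
Since p ≈ 0.005 < α = 0.05, reject H0; the data support H1.

2.667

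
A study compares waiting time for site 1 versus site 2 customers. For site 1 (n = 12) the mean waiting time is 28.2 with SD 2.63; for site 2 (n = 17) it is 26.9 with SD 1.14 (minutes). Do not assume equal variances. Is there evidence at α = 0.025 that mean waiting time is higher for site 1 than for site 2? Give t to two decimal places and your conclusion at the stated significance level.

t = 1.61; fail to reject H0

Let group 1 = site 1, group 2 = site 2. H0: μ_1 = μ_2; H1: μ_1 > μ_2 (Welch's two-sample t-test, right-tailed).
t = (x̄_1 − x̄_2)/√(s_1²/n_1 + s_2²/n_2) = (28.2 − 26.9)/√(2.63²/12 + 1.14²/17) = 1.61
Welch–Satterthwaite df ≈ 13.94
p-value = P(T ≥ 1.61) ≈ 0.0650
Since p ≈ 0.0650 > α = 0.025, fail to reject H0; the evidence is not statistically significant.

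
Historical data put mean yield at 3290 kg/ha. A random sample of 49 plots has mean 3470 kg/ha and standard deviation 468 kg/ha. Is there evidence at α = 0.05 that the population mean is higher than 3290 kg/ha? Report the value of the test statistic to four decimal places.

2.6923

H0: μ = 3290; H1: μ > 3290 (one-sample t-test, right-tailed).
t = (x̄ − μ₀)/(s/√n) = (3470 − 3290)/(468/√49) = 2.6923
df = n − 1 = 48
p-value = P(T ≥ 2.6923) ≈ 0.005
Since p ≈ 0.005 < α = 0.05, reject H0; the data support H1.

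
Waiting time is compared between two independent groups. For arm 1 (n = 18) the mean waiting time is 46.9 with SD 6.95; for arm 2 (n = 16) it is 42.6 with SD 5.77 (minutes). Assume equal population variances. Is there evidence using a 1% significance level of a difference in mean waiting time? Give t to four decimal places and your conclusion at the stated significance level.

Let group 1 = arm 1, group 2 = arm 2. H0: μ_1 = μ_2; H1: μ_1 ≠ μ_2 (two-sample pooled-variance t-test, two-sided).
s_p² = [(18−1)·6.95² + (16−1)·5.77²]/(18+16−2) = 41.2668
t = (46.9 − 42.6)/√[41.2668·(1/18 + 1/16)] = 1.9482
df = n₁ + n₂ − 2 = 32
Two-sided p-value ≈ 0.0602
Since p ≈ 0.0602 > α = 0.01, fail to reject H0; the evidence is not statistically significant.

t = 1.9482; fail to reject H0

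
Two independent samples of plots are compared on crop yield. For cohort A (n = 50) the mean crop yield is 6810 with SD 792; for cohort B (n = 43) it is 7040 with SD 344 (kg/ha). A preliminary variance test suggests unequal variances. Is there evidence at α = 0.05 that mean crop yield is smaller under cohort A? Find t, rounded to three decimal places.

Let group 1 = cohort A, group 2 = cohort B. H0: μ_1 = μ_2; H1: μ_1 < μ_2 (Welch's two-sample t-test, left-tailed).
t = (x̄_1 − x̄_2)/√(s_1²/n_1 + s_2²/n_2) = (6810 − 7040)/√(792²/50 + 344²/43) = -1.860
Welch–Satterthwaite df ≈ 68.98
p-value = P(T ≤ -1.860) ≈ 0.0336
Since p ≈ 0.0336 < α = 0.05, reject H0; the evidence is statistically significant.

-1.860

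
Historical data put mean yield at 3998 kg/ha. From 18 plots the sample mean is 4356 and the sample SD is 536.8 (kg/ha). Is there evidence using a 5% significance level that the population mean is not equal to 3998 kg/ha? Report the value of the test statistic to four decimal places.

2.8295

H0: μ = 3998; H1: μ ≠ 3998 (one-sample t-test, two-sided).
t = (x̄ − μ₀)/(s/√n) = (4356 − 3998)/(536.8/√18) = 2.8295
df = n − 1 = 17
Two-sided p-value ≈ 0.0116
Since p ≈ 0.0116 < α = 0.05, reject H0; the evidence is statistically significant.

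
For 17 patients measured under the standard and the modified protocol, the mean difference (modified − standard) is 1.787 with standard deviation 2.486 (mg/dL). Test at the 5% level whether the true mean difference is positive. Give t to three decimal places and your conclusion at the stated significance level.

H0: μ_d = 0; H1: μ_d > 0 (paired t-test on the differences, right-tailed).
t = d̄/(s_d/√n) = 1.787/(2.486/√17) = 2.964
df = n − 1 = 16
p-value = P(T ≥ 2.964) ≈ 0.0046
Since p ≈ 0.0046 < α = 0.05, reject H0; the data support H1.

t = 2.964; reject H0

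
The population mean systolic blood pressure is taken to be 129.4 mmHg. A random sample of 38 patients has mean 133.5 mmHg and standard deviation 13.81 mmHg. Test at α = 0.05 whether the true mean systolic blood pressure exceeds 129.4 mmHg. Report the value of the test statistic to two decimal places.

1.83

H0: μ = 129.4; H1: μ > 129.4 (one-sample t-test, right-tailed).
t = (x̄ − μ₀)/(s/√n) = (133.5 − 129.4)/(13.81/√38) = 1.83
df = n − 1 = 37
p-value = P(T ≥ 1.83) ≈ 0.038
Since p ≈ 0.038 < α = 0.05, reject H0; the data support H1.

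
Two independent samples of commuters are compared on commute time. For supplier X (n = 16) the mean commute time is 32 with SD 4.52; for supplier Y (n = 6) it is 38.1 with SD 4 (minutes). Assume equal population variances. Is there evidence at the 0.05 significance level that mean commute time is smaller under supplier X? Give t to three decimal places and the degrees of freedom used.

t = -2.899, df = 20

Let group 1 = supplier X, group 2 = supplier Y. H0: μ_1 = μ_2; H1: μ_1 < μ_2 (two-sample pooled-variance t-test, left-tailed).
s_p² = [(16−1)·4.52² + (6−1)·4²]/(16+6−2) = 19.3228
t = (32 − 38.1)/√[19.3228·(1/16 + 1/6)] = -2.899
df = n₁ + n₂ − 2 = 20
p-value = P(T ≤ -2.899) ≈ 0.004
Since p ≈ 0.004 < α = 0.05, reject H0; the evidence is statistically significant.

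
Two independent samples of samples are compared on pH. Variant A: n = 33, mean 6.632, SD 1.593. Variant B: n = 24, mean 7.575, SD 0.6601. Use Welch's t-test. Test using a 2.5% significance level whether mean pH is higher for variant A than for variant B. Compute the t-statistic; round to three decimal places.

-3.059

Let group 1 = variant A, group 2 = variant B. H0: μ_1 = μ_2; H1: μ_1 > μ_2 (Welch's two-sample t-test, right-tailed).
t = (x̄_1 − x̄_2)/√(s_1²/n_1 + s_2²/n_2) = (6.632 − 7.575)/√(1.593²/33 + 0.6601²/24) = -3.059
Welch–Satterthwaite df ≈ 45.37
p-value = P(T ≥ -3.059) ≈ 0.998
Since p ≈ 0.998 > α = 0.025, fail to reject H0; the evidence is not statistically significant.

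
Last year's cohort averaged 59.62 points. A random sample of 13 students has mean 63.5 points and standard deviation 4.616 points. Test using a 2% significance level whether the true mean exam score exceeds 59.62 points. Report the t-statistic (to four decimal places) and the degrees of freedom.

t = 3.0307, df = 12

H0: μ = 59.62; H1: μ > 59.62 (one-sample t-test, right-tailed).
t = (x̄ − μ₀)/(s/√n) = (63.5 − 59.62)/(4.616/√13) = 3.0307
df = n − 1 = 12
p-value = P(T ≥ 3.0307) ≈ 0.0052
Since p ≈ 0.0052 < α = 0.02, reject H0; the data support H1.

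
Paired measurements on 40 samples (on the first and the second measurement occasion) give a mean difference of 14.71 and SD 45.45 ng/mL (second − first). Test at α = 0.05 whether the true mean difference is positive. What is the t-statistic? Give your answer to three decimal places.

2.047

H0: μ_d = 0; H1: μ_d > 0 (paired t-test on the differences, right-tailed).
t = d̄/(s_d/√n) = 14.71/(45.45/√40) = 2.047
df = n − 1 = 39
p-value = P(T ≥ 2.047) ≈ 0.0237
Since p ≈ 0.0237 < α = 0.05, reject H0; the data support H1.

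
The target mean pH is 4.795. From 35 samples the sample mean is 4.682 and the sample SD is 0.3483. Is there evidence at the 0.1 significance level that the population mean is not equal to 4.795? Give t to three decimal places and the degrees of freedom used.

t = -1.919, df = 34

H0: μ = 4.795; H1: μ ≠ 4.795 (one-sample t-test, two-sided).
t = (x̄ − μ₀)/(s/√n) = (4.682 − 4.795)/(0.3483/√35) = -1.919
df = n − 1 = 34
Two-sided p-value ≈ 0.063
Since p ≈ 0.063 < α = 0.1, reject H0; the evidence is statistically significant.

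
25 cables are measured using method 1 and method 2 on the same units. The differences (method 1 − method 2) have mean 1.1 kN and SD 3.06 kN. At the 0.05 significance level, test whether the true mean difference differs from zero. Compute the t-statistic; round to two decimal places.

H0: μ_d = 0; H1: μ_d ≠ 0 (paired t-test on the differences, two-sided).
t = d̄/(s_d/√n) = 1.1/(3.06/√25) = 1.80
df = n − 1 = 24
Two-sided p-value ≈ 0.0849
Since p ≈ 0.0849 > α = 0.05, fail to reject H0; the data do not provide sufficient evidence against H0.

1.80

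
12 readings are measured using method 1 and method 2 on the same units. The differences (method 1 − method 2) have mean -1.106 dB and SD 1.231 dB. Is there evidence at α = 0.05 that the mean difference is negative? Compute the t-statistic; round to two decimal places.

H0: μ_d = 0; H1: μ_d < 0 (paired t-test on the differences, left-tailed).
t = d̄/(s_d/√n) = -1.106/(1.231/√12) = -3.11
df = n − 1 = 11
p-value = P(T ≤ -3.11) ≈ 0.005
Since p ≈ 0.005 < α = 0.05, reject H0; the evidence is statistically significant.

-3.11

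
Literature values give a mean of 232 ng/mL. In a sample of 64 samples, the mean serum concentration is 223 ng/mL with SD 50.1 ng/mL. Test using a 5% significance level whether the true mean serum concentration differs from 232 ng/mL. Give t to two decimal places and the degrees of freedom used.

t = -1.44, df = 63

H0: μ = 232; H1: μ ≠ 232 (one-sample t-test, two-sided).
t = (x̄ − μ₀)/(s/√n) = (223 − 232)/(50.1/√64) = -1.44
df = n − 1 = 63
Two-sided p-value ≈ 0.1556
Since p ≈ 0.1556 > α = 0.05, fail to reject H0; the evidence is not statistically significant.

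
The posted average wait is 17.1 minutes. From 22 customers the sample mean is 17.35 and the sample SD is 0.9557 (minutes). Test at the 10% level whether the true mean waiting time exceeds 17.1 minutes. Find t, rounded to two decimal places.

H0: μ = 17.1; H1: μ > 17.1 (one-sample t-test, right-tailed).
t = (x̄ − μ₀)/(s/√n) = (17.35 − 17.1)/(0.9557/√22) = 1.23
df = n − 1 = 21
p-value = P(T ≥ 1.23) ≈ 0.1167
Since p ≈ 0.1167 > α = 0.1, fail to reject H0; the evidence is not statistically significant.

1.23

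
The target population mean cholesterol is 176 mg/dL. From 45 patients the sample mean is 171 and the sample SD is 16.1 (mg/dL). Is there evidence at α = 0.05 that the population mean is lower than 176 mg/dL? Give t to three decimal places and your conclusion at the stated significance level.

t = -2.083; reject H0

H0: μ = 176; H1: μ < 176 (one-sample t-test, left-tailed).
t = (x̄ − μ₀)/(s/√n) = (171 − 176)/(16.1/√45) = -2.083
df = n − 1 = 44
p-value = P(T ≤ -2.083) ≈ 0.022
Since p ≈ 0.022 < α = 0.05, reject H0; the data support H1.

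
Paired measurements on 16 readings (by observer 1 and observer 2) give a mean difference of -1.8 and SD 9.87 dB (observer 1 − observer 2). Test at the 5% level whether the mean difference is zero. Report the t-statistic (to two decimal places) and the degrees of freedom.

H0: μ_d = 0; H1: μ_d ≠ 0 (paired t-test on the differences, two-sided).
t = d̄/(s_d/√n) = -1.8/(9.87/√16) = -0.73
df = n − 1 = 15
Two-sided p-value ≈ 0.4769
Since p ≈ 0.4769 > α = 0.05, fail to reject H0; the evidence is not statistically significant.

t = -0.73, df = 15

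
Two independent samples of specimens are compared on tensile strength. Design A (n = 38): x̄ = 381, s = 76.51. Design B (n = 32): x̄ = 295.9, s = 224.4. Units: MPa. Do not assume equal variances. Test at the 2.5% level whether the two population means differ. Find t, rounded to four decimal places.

Let group 1 = design A, group 2 = design B. H0: μ_1 = μ_2; H1: μ_1 ≠ μ_2 (Welch's two-sample t-test, two-sided).
t = (x̄_1 − x̄_2)/√(s_1²/n_1 + s_2²/n_2) = (381 − 295.9)/√(76.51²/38 + 224.4²/32) = 2.0474
Welch–Satterthwaite df ≈ 37.07
Two-sided p-value ≈ 0.048
Since p ≈ 0.048 > α = 0.025, fail to reject H0; the evidence is not statistically significant.

2.0474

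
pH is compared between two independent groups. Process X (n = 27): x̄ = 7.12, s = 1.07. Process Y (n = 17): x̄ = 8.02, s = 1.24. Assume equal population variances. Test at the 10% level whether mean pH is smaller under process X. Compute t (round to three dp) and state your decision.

t = -2.555; reject H0

Let group 1 = process X, group 2 = process Y. H0: μ_1 = μ_2; H1: μ_1 < μ_2 (two-sample pooled-variance t-test, left-tailed).
s_p² = [(27−1)·1.07² + (17−1)·1.24²]/(27+17−2) = 1.2945
t = (7.12 − 8.02)/√[1.2945·(1/27 + 1/17)] = -2.555
df = n₁ + n₂ − 2 = 42
p-value = P(T ≤ -2.555) ≈ 0.0072
Since p ≈ 0.0072 < α = 0.1, reject H0; the data support H1.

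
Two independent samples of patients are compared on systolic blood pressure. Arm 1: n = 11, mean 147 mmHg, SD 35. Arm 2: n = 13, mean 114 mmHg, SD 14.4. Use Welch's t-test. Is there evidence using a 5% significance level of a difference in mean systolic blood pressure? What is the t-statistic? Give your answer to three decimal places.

Let group 1 = arm 1, group 2 = arm 2. H0: μ_1 = μ_2; H1: μ_1 ≠ μ_2 (Welch's two-sample t-test, two-sided).
t = (x̄_1 − x̄_2)/√(s_1²/n_1 + s_2²/n_2) = (147 − 114)/√(35²/11 + 14.4²/13) = 2.925
Welch–Satterthwaite df ≈ 12.85
Two-sided p-value ≈ 0.0120
Since p ≈ 0.0120 < α = 0.05, reject H0; the data support H1.

2.925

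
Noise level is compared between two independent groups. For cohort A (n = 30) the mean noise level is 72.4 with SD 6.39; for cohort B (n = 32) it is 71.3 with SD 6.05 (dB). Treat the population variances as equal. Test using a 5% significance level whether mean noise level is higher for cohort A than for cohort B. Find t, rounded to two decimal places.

0.70

Let group 1 = cohort A, group 2 = cohort B. H0: μ_1 = μ_2; H1: μ_1 > μ_2 (two-sample pooled-variance t-test, right-tailed).
s_p² = [(30−1)·6.39² + (32−1)·6.05²]/(30+32−2) = 38.6468
t = (72.4 − 71.3)/√[38.6468·(1/30 + 1/32)] = 0.70
df = n₁ + n₂ − 2 = 60
p-value = P(T ≥ 0.70) ≈ 0.244
Since p ≈ 0.244 > α = 0.05, fail to reject H0; the data do not provide sufficient evidence against H0.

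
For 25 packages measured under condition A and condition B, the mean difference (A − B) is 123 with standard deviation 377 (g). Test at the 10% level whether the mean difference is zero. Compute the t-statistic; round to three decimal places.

1.631

H0: μ_d = 0; H1: μ_d ≠ 0 (paired t-test on the differences, two-sided).
t = d̄/(s_d/√n) = 123/(377/√25) = 1.631
df = n − 1 = 24
Two-sided p-value ≈ 0.116
Since p ≈ 0.116 > α = 0.1, fail to reject H0; the evidence is not statistically significant.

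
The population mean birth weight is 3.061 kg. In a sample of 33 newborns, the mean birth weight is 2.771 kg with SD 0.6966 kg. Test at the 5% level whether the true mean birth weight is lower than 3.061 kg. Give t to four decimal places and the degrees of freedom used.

t = -2.3915, df = 32

H0: μ = 3.061; H1: μ < 3.061 (one-sample t-test, left-tailed).
t = (x̄ − μ₀)/(s/√n) = (2.771 − 3.061)/(0.6966/√33) = -2.3915
df = n − 1 = 32
p-value = P(T ≤ -2.3915) ≈ 0.011
Since p ≈ 0.011 < α = 0.05, reject H0; the data support H1.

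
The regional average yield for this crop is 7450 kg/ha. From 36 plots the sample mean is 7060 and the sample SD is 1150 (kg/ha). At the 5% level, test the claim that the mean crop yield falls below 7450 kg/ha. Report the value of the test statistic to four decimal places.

H0: μ = 7450; H1: μ < 7450 (one-sample t-test, left-tailed).
t = (x̄ − μ₀)/(s/√n) = (7060 − 7450)/(1150/√36) = -2.0348
df = n − 1 = 35
p-value = P(T ≤ -2.0348) ≈ 0.025
Since p ≈ 0.025 < α = 0.05, reject H0; the data support H1.

-2.0348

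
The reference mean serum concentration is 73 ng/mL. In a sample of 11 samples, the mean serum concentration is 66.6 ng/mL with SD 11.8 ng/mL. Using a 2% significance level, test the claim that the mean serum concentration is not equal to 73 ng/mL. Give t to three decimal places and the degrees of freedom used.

t = -1.799, df = 10

H0: μ = 73; H1: μ ≠ 73 (one-sample t-test, two-sided).
t = (x̄ − μ₀)/(s/√n) = (66.6 − 73)/(11.8/√11) = -1.799
df = n − 1 = 10
Two-sided p-value ≈ 0.102
Since p ≈ 0.102 > α = 0.02, fail to reject H0; the data do not provide sufficient evidence against H0.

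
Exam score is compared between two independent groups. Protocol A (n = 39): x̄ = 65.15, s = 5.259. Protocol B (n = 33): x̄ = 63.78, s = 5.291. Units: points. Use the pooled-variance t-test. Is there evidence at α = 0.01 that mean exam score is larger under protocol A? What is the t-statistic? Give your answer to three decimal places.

1.098

Let group 1 = protocol A, group 2 = protocol B. H0: μ_1 = μ_2; H1: μ_1 > μ_2 (two-sample pooled-variance t-test, right-tailed).
s_p² = [(39−1)·5.259² + (33−1)·5.291²]/(39+33−2) = 27.8114
t = (65.15 − 63.78)/√[27.8114·(1/39 + 1/33)] = 1.098
df = n₁ + n₂ − 2 = 70
p-value = P(T ≥ 1.098) ≈ 0.1379
Since p ≈ 0.1379 > α = 0.01, fail to reject H0; the evidence is not statistically significant.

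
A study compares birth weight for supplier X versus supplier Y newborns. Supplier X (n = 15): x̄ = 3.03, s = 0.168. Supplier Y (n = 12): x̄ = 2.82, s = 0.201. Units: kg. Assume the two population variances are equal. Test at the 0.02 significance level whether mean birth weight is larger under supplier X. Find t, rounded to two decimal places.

Let group 1 = supplier X, group 2 = supplier Y. H0: μ_1 = μ_2; H1: μ_1 > μ_2 (two-sample pooled-variance t-test, right-tailed).
s_p² = [(15−1)·0.168² + (12−1)·0.201²]/(15+12−2) = 0.0335819
t = (3.03 − 2.82)/√[0.0335819·(1/15 + 1/12)] = 2.96
df = n₁ + n₂ − 2 = 25
p-value = P(T ≥ 2.96) ≈ 0.003
Since p ≈ 0.003 < α = 0.02, reject H0; the evidence is statistically significant.

2.96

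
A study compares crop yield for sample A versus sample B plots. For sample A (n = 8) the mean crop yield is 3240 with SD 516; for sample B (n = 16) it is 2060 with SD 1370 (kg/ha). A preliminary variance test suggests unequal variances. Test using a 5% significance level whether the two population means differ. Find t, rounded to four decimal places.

3.0408

Let group 1 = sample A, group 2 = sample B. H0: μ_1 = μ_2; H1: μ_1 ≠ μ_2 (Welch's two-sample t-test, two-sided).
t = (x̄_1 − x̄_2)/√(s_1²/n_1 + s_2²/n_2) = (3240 − 2060)/√(516²/8 + 1370²/16) = 3.0408
Welch–Satterthwaite df ≈ 21.08
Two-sided p-value ≈ 0.0062
Since p ≈ 0.0062 < α = 0.05, reject H0; the data support H1.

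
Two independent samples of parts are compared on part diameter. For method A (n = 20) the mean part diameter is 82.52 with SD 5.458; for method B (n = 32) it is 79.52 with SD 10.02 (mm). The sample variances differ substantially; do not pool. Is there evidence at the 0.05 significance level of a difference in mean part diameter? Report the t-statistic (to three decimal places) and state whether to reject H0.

Let group 1 = method A, group 2 = method B. H0: μ_1 = μ_2; H1: μ_1 ≠ μ_2 (Welch's two-sample t-test, two-sided).
t = (x̄_1 − x̄_2)/√(s_1²/n_1 + s_2²/n_2) = (82.52 − 79.52)/√(5.458²/20 + 10.02²/32) = 1.395
Welch–Satterthwaite df ≈ 49.29
Two-sided p-value ≈ 0.1694
Since p ≈ 0.1694 > α = 0.05, fail to reject H0; the data do not provide sufficient evidence against H0.

t = 1.395; fail to reject H0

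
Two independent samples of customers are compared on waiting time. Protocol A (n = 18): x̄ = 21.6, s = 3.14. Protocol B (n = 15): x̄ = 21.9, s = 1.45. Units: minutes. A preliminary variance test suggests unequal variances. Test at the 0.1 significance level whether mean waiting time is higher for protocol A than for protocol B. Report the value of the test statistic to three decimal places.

Let group 1 = protocol A, group 2 = protocol B. H0: μ_1 = μ_2; H1: μ_1 > μ_2 (Welch's two-sample t-test, right-tailed).
t = (x̄_1 − x̄_2)/√(s_1²/n_1 + s_2²/n_2) = (21.6 − 21.9)/√(3.14²/18 + 1.45²/15) = -0.362
Welch–Satterthwaite df ≈ 24.84
p-value = P(T ≥ -0.362) ≈ 0.640
Since p ≈ 0.640 > α = 0.1, fail to reject H0; the evidence is not statistically significant.

-0.362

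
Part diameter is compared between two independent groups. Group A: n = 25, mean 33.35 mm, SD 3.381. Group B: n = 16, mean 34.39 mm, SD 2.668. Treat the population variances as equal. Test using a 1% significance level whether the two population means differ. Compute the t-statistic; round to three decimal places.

Let group 1 = group A, group 2 = group B. H0: μ_1 = μ_2; H1: μ_1 ≠ μ_2 (two-sample pooled-variance t-test, two-sided).
s_p² = [(25−1)·3.381² + (16−1)·2.668²]/(25+16−2) = 9.77234
t = (33.35 − 34.39)/√[9.77234·(1/25 + 1/16)] = -1.039
df = n₁ + n₂ − 2 = 39
Two-sided p-value ≈ 0.305
Since p ≈ 0.305 > α = 0.01, fail to reject H0; the data do not provide sufficient evidence against H0.

-1.039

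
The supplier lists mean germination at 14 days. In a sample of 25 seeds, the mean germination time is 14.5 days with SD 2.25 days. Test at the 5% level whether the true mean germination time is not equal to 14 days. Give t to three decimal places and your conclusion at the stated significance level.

t = 1.111; fail to reject H0

H0: μ = 14; H1: μ ≠ 14 (one-sample t-test, two-sided).
t = (x̄ − μ₀)/(s/√n) = (14.5 − 14)/(2.25/√25) = 1.111
df = n − 1 = 24
Two-sided p-value ≈ 0.278
Since p ≈ 0.278 > α = 0.05, fail to reject H0; the evidence is not statistically significant.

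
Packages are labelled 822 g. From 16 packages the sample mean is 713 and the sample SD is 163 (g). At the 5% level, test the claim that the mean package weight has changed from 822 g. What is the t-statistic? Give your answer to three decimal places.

-2.675

H0: μ = 822; H1: μ ≠ 822 (one-sample t-test, two-sided).
t = (x̄ − μ₀)/(s/√n) = (713 − 822)/(163/√16) = -2.675
df = n − 1 = 15
Two-sided p-value ≈ 0.017
Since p ≈ 0.017 < α = 0.05, reject H0; the evidence is statistically significant.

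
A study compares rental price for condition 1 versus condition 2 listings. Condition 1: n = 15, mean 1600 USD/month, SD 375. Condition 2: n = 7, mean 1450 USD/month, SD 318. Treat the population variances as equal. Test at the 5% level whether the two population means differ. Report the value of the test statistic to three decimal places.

Let group 1 = condition 1, group 2 = condition 2. H0: μ_1 = μ_2; H1: μ_1 ≠ μ_2 (two-sample pooled-variance t-test, two-sided).
s_p² = [(15−1)·375² + (7−1)·318²]/(15+7−2) = 128775
t = (1600 − 1450)/√[128775·(1/15 + 1/7)] = 0.913
df = n₁ + n₂ − 2 = 20
Two-sided p-value ≈ 0.3720
Since p ≈ 0.3720 > α = 0.05, fail to reject H0; the data do not provide sufficient evidence against H0.

0.913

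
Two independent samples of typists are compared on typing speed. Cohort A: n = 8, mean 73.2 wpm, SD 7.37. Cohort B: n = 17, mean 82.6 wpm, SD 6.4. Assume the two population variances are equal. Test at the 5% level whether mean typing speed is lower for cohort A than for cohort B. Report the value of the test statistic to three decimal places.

-3.267

Let group 1 = cohort A, group 2 = cohort B. H0: μ_1 = μ_2; H1: μ_1 < μ_2 (two-sample pooled-variance t-test, left-tailed).
s_p² = [(8−1)·7.37² + (17−1)·6.4²]/(8+17−2) = 45.0251
t = (73.2 − 82.6)/√[45.0251·(1/8 + 1/17)] = -3.267
df = n₁ + n₂ − 2 = 23
p-value = P(T ≤ -3.267) ≈ 0.002
Since p ≈ 0.002 < α = 0.05, reject H0; the evidence is statistically significant.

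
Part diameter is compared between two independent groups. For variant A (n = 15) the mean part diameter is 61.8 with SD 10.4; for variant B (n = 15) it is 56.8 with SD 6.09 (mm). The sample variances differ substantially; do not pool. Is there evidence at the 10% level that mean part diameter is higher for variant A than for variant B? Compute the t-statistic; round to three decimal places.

1.607

Let group 1 = variant A, group 2 = variant B. H0: μ_1 = μ_2; H1: μ_1 > μ_2 (Welch's two-sample t-test, right-tailed).
t = (x̄_1 − x̄_2)/√(s_1²/n_1 + s_2²/n_2) = (61.8 − 56.8)/√(10.4²/15 + 6.09²/15) = 1.607
Welch–Satterthwaite df ≈ 22.59
p-value = P(T ≥ 1.607) ≈ 0.0610
Since p ≈ 0.0610 < α = 0.1, reject H0; the evidence is statistically significant.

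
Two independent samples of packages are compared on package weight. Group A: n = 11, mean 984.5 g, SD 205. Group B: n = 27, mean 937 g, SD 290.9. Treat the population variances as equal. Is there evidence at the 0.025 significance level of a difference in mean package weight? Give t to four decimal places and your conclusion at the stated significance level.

t = 0.4922; fail to reject H0

Let group 1 = group A, group 2 = group B. H0: μ_1 = μ_2; H1: μ_1 ≠ μ_2 (two-sample pooled-variance t-test, two-sided).
s_p² = [(11−1)·205² + (27−1)·290.9²]/(11+27−2) = 72790.1
t = (984.5 − 937)/√[72790.1·(1/11 + 1/27)] = 0.4922
df = n₁ + n₂ − 2 = 36
Two-sided p-value ≈ 0.626
Since p ≈ 0.626 > α = 0.025, fail to reject H0; the data do not provide sufficient evidence against H0.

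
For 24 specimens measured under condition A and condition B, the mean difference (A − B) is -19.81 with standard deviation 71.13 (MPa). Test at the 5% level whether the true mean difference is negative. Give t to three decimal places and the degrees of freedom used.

H0: μ_d = 0; H1: μ_d < 0 (paired t-test on the differences, left-tailed).
t = d̄/(s_d/√n) = -19.81/(71.13/√24) = -1.364
df = n − 1 = 23
p-value = P(T ≤ -1.364) ≈ 0.0928
Since p ≈ 0.0928 > α = 0.05, fail to reject H0; the data do not provide sufficient evidence against H0.

t = -1.364, df = 23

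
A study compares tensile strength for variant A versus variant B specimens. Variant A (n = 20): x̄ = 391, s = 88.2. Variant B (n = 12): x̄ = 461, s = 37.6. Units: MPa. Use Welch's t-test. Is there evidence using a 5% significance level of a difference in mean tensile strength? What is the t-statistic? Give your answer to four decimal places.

-3.1095

Let group 1 = variant A, group 2 = variant B. H0: μ_1 = μ_2; H1: μ_1 ≠ μ_2 (Welch's two-sample t-test, two-sided).
t = (x̄_1 − x̄_2)/√(s_1²/n_1 + s_2²/n_2) = (391 − 461)/√(88.2²/20 + 37.6²/12) = -3.1095
Welch–Satterthwaite df ≈ 27.84
Two-sided p-value ≈ 0.0043
Since p ≈ 0.0043 < α = 0.05, reject H0; the data support H1.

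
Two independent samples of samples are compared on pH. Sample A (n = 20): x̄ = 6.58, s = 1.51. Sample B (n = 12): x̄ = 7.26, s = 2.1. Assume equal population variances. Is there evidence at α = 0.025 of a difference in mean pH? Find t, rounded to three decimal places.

-1.064

Let group 1 = sample A, group 2 = sample B. H0: μ_1 = μ_2; H1: μ_1 ≠ μ_2 (two-sample pooled-variance t-test, two-sided).
s_p² = [(20−1)·1.51² + (12−1)·2.1²]/(20+12−2) = 3.06106
t = (6.58 − 7.26)/√[3.06106·(1/20 + 1/12)] = -1.064
df = n₁ + n₂ − 2 = 30
Two-sided p-value ≈ 0.2956
Since p ≈ 0.2956 > α = 0.025, fail to reject H0; the data do not provide sufficient evidence against H0.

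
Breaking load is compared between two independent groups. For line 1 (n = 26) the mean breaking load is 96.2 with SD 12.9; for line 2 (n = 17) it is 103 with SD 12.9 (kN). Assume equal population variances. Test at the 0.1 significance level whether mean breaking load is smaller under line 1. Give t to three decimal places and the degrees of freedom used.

t = -1.690, df = 41

Let group 1 = line 1, group 2 = line 2. H0: μ_1 = μ_2; H1: μ_1 < μ_2 (two-sample pooled-variance t-test, left-tailed).
s_p² = [(26−1)·12.9² + (17−1)·12.9²]/(26+17−2) = 166.41
t = (96.2 − 103)/√[166.41·(1/26 + 1/17)] = -1.690
df = n₁ + n₂ − 2 = 41
p-value = P(T ≤ -1.690) ≈ 0.049
Since p ≈ 0.049 < α = 0.1, reject H0; the evidence is statistically significant.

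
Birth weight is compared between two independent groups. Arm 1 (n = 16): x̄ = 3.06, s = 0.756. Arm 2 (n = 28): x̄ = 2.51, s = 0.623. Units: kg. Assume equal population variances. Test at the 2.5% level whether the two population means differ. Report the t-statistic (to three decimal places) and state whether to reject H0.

t = 2.606; reject H0

Let group 1 = arm 1, group 2 = arm 2. H0: μ_1 = μ_2; H1: μ_1 ≠ μ_2 (two-sample pooled-variance t-test, two-sided).
s_p² = [(16−1)·0.756² + (28−1)·0.623²]/(16+28−2) = 0.453632
t = (3.06 − 2.51)/√[0.453632·(1/16 + 1/28)] = 2.606
df = n₁ + n₂ − 2 = 42
Two-sided p-value ≈ 0.0126
Since p ≈ 0.0126 < α = 0.025, reject H0; the data support H1.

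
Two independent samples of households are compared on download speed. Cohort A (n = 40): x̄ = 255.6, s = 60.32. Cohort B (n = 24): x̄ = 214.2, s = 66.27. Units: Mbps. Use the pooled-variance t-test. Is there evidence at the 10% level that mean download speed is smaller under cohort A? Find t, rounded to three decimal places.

2.562

Let group 1 = cohort A, group 2 = cohort B. H0: μ_1 = μ_2; H1: μ_1 < μ_2 (two-sample pooled-variance t-test, left-tailed).
s_p² = [(40−1)·60.32² + (24−1)·66.27²]/(40+24−2) = 3917.92
t = (255.6 − 214.2)/√[3917.92·(1/40 + 1/24)] = 2.562
df = n₁ + n₂ − 2 = 62
p-value = P(T ≤ 2.562) ≈ 0.9936
Since p ≈ 0.9936 > α = 0.1, fail to reject H0; the data do not provide sufficient evidence against H0.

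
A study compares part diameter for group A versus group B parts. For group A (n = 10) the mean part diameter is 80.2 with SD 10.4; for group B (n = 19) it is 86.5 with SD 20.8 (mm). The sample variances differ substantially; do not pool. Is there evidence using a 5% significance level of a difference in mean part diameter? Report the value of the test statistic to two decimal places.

Let group 1 = group A, group 2 = group B. H0: μ_1 = μ_2; H1: μ_1 ≠ μ_2 (Welch's two-sample t-test, two-sided).
t = (x̄_1 − x̄_2)/√(s_1²/n_1 + s_2²/n_2) = (80.2 − 86.5)/√(10.4²/10 + 20.8²/19) = -1.09
Welch–Satterthwaite df ≈ 26.98
Two-sided p-value ≈ 0.287
Since p ≈ 0.287 > α = 0.05, fail to reject H0; the evidence is not statistically significant.

-1.09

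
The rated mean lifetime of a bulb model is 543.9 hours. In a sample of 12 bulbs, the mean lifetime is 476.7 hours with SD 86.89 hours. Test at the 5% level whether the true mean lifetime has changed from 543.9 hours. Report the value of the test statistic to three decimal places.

-2.679

H0: μ = 543.9; H1: μ ≠ 543.9 (one-sample t-test, two-sided).
t = (x̄ − μ₀)/(s/√n) = (476.7 − 543.9)/(86.89/√12) = -2.679
df = n − 1 = 11
Two-sided p-value ≈ 0.0214
Since p ≈ 0.0214 < α = 0.05, reject H0; the evidence is statistically significant.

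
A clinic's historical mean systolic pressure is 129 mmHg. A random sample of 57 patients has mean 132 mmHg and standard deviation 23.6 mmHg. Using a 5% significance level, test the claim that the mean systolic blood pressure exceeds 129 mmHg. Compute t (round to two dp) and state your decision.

t = 0.96; fail to reject H0

H0: μ = 129; H1: μ > 129 (one-sample t-test, right-tailed).
t = (x̄ − μ₀)/(s/√n) = (132 − 129)/(23.6/√57) = 0.96
df = n − 1 = 56
p-value = P(T ≥ 0.96) ≈ 0.1707
Since p ≈ 0.1707 > α = 0.05, fail to reject H0; the evidence is not statistically significant.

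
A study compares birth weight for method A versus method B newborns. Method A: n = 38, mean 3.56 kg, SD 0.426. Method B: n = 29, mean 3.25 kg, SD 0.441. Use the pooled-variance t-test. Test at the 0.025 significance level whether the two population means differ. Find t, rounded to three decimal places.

2.907

Let group 1 = method A, group 2 = method B. H0: μ_1 = μ_2; H1: μ_1 ≠ μ_2 (two-sample pooled-variance t-test, two-sided).
s_p² = [(38−1)·0.426² + (29−1)·0.441²]/(38+29−2) = 0.187078
t = (3.56 − 3.25)/√[0.187078·(1/38 + 1/29)] = 2.907
df = n₁ + n₂ − 2 = 65
Two-sided p-value ≈ 0.005
Since p ≈ 0.005 < α = 0.025, reject H0; the evidence is statistically significant.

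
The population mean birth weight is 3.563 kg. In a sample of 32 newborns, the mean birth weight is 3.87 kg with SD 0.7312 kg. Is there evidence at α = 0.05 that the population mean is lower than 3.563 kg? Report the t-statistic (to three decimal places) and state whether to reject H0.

t = 2.375; fail to reject H0

H0: μ = 3.563; H1: μ < 3.563 (one-sample t-test, left-tailed).
t = (x̄ − μ₀)/(s/√n) = (3.87 − 3.563)/(0.7312/√32) = 2.375
df = n − 1 = 31
p-value = P(T ≤ 2.375) ≈ 0.988
Since p ≈ 0.988 > α = 0.05, fail to reject H0; the evidence is not statistically significant.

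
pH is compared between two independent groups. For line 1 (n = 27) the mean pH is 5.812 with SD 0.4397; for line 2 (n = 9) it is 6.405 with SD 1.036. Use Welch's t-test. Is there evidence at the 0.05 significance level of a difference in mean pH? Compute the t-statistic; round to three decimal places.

Let group 1 = line 1, group 2 = line 2. H0: μ_1 = μ_2; H1: μ_1 ≠ μ_2 (Welch's two-sample t-test, two-sided).
t = (x̄_1 − x̄_2)/√(s_1²/n_1 + s_2²/n_2) = (5.812 − 6.405)/√(0.4397²/27 + 1.036²/9) = -1.668
Welch–Satterthwaite df ≈ 8.98
Two-sided p-value ≈ 0.1298
Since p ≈ 0.1298 > α = 0.05, fail to reject H0; the data do not provide sufficient evidence against H0.

-1.668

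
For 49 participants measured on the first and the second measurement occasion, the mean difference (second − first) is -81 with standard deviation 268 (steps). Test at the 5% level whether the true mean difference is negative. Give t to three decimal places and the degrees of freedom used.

H0: μ_d = 0; H1: μ_d < 0 (paired t-test on the differences, left-tailed).
t = d̄/(s_d/√n) = -81/(268/√49) = -2.116
df = n − 1 = 48
p-value = P(T ≤ -2.116) ≈ 0.0198
Since p ≈ 0.0198 < α = 0.05, reject H0; the evidence is statistically significant.

t = -2.116, df = 48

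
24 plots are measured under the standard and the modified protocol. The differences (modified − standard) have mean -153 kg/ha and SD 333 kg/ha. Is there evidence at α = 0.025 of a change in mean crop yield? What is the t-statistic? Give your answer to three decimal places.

H0: μ_d = 0; H1: μ_d ≠ 0 (paired t-test on the differences, two-sided).
t = d̄/(s_d/√n) = -153/(333/√24) = -2.251
df = n − 1 = 23
Two-sided p-value ≈ 0.034
Since p ≈ 0.034 > α = 0.025, fail to reject H0; the evidence is not statistically significant.

-2.251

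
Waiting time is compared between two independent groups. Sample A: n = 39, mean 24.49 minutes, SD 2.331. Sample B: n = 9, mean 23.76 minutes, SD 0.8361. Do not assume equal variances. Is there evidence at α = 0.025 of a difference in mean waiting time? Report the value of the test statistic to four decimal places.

1.5671

Let group 1 = sample A, group 2 = sample B. H0: μ_1 = μ_2; H1: μ_1 ≠ μ_2 (Welch's two-sample t-test, two-sided).
t = (x̄_1 − x̄_2)/√(s_1²/n_1 + s_2²/n_2) = (24.49 − 23.76)/√(2.331²/39 + 0.8361²/9) = 1.5671
Welch–Satterthwaite df ≈ 37.22
Two-sided p-value ≈ 0.1256
Since p ≈ 0.1256 > α = 0.025, fail to reject H0; the data do not provide sufficient evidence against H0.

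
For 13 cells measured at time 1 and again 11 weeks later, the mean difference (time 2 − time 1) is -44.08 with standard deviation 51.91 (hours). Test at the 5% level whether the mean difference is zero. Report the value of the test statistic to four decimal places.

H0: μ_d = 0; H1: μ_d ≠ 0 (paired t-test on the differences, two-sided).
t = d̄/(s_d/√n) = -44.08/(51.91/√13) = -3.0617
df = n − 1 = 12
Two-sided p-value ≈ 0.0099
Since p ≈ 0.0099 < α = 0.05, reject H0; the evidence is statistically significant.

-3.0617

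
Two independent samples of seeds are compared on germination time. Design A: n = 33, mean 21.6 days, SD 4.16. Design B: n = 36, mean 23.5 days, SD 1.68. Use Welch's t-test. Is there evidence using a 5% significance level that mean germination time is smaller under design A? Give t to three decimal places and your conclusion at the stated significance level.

Let group 1 = design A, group 2 = design B. H0: μ_1 = μ_2; H1: μ_1 < μ_2 (Welch's two-sample t-test, left-tailed).
t = (x̄_1 − x̄_2)/√(s_1²/n_1 + s_2²/n_2) = (21.6 − 23.5)/√(4.16²/33 + 1.68²/36) = -2.447
Welch–Satterthwaite df ≈ 41.44
p-value = P(T ≤ -2.447) ≈ 0.0094
Since p ≈ 0.0094 < α = 0.05, reject H0; the data support H1.

t = -2.447; reject H0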